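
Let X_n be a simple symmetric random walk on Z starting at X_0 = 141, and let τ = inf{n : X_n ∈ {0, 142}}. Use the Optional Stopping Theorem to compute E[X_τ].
E[X_τ] = 141

X_n is a martingale and τ is a bounded-mean stopping time (indeed τ is finite a.s. with bounded expectation since the walk is in a bounded region). By the OST, E[X_τ] = E[X_0] = 141. Equivalently: E[X_τ] = 142 · P(hit 142 first) + 0 · P(hit 0 first) = 142 · (141/142) = 141.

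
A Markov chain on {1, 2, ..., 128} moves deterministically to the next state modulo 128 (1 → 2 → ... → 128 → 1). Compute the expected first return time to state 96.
E[T_96 | X_0 = 96] = 128

The chain cycles deterministically, so starting at state 96 it returns in exactly 128 steps. Equivalently, the stationary distribution is uniform π_j = 1/128 for every state j, so by Kac's formula E[T_96] = 1/π_96 = 128.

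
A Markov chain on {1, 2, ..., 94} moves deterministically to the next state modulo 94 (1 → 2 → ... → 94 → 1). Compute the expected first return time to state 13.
E[T_13 | X_0 = 13] = 94

The chain cycles deterministically, so starting at state 13 it returns in exactly 94 steps. Equivalently, the stationary distribution is uniform π_j = 1/94 for every state j, so by Kac's formula E[T_13] = 1/π_13 = 94.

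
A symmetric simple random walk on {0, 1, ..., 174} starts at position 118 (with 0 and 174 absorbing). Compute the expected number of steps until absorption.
E[τ | X_0 = 118] = 6608

Let v_k = E[τ | X_0 = k]. Boundary: v_0 = v_174 = 0. Recurrence: v_k = 1 + (v_{k-1} + v_{k+1})/2 for 1 ≤ k ≤ 173. The particular solution to v_k − (v_{k-1} + v_{k+1})/2 = 1 is v_k = −k^2. Adding homogeneous solution A + B k and matching boundaries gives v_k = k (174 − k). Substituting k = 118: v_118 = 118 · 56 = 6608.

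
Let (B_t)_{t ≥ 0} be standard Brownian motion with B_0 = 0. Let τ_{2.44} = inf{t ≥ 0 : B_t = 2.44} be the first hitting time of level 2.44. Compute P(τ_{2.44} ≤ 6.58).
P(τ_{2.44} ≤ 6.58) = 2(1 − Φ(2.44/√6.58)) = 2(1 − Φ(0.9512)) ≈ 0.3415

By the reflection principle for standard BM, P(τ_b ≤ t) = 2 · P(B_t ≥ b). Since B_t ~ N(0, t), P(B_t ≥ 2.44) = 1 − Φ(2.44/√t) = 1 − Φ(2.44/√6.58) = 1 − Φ(0.9512) ≈ 0.17075. Doubling: P(τ_{2.44} ≤ 6.58) ≈ 2 · 0.17075 = 0.34150 ≈ 0.3415.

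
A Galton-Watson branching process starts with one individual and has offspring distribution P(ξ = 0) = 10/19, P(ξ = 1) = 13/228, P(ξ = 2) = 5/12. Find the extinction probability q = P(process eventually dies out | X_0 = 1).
q = 1

Mean offspring μ = 0·10/19 + 1·13/228 + 2·5/12 = 203/228 ≤ 1. For μ ≤ 1 with offspring not concentrated at 1, the Galton-Watson process goes extinct almost surely, so q = 1.
(Algebraic check: The pgf is f(s) = 10/19 + 13/228·s + 5/12·s². The extinction probability q is the smallest fixed point of f in [0, 1]. Setting s = f(s):
  5/12·s² + (13/228 − 1)·s + 10/19 = 0
  5/12·s² − (10/19 + 5/12)·s + 10/19 = 0
which factors as (s − 1)·(5/12·s − 10/19) = 0, giving roots s = 1 and s = (10/19)/(5/12) = 24/19. Since 24/19 ≥ 1, the smallest root in [0, 1] is s = 1.)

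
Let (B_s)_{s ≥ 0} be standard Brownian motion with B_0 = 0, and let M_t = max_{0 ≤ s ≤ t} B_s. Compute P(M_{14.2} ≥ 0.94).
P(M_{14.2} ≥ 0.94) = 2·P(B_{14.2} ≥ 0.94) = 2(1 − Φ(0.94/√14.2)) ≈ 0.8030

By the reflection principle for Brownian motion, P(M_t ≥ a) = 2 · P(B_t ≥ a) for a ≥ 0. Since B_t ~ N(0, t), P(B_t ≥ 0.94) = 1 − Φ(0.94/√t) = 1 − Φ(0.94/√14.2) = 1 − Φ(0.2495). So
  P(M_{14.2} ≥ 0.94) = 2(1 − Φ(0.2495)) ≈ 0.8030.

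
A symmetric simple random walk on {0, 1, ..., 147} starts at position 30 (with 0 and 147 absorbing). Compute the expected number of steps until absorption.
E[τ | X_0 = 30] = 3510

Let v_k = E[τ | X_0 = k]. Boundary: v_0 = v_147 = 0. Recurrence: v_k = 1 + (v_{k-1} + v_{k+1})/2 for 1 ≤ k ≤ 146. The particular solution to v_k − (v_{k-1} + v_{k+1})/2 = 1 is v_k = −k^2. Adding homogeneous solution A + B k and matching boundaries gives v_k = k (147 − k). Substituting k = 30: v_30 = 30 · 117 = 3510.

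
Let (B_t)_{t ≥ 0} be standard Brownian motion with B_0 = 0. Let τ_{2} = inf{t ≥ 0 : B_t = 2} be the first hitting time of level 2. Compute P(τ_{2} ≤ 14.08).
P(τ_{2} ≤ 14.08) = 2(1 − Φ(2/√14.08)) = 2(1 − Φ(0.5330)) ≈ 0.5940

By the reflection principle for standard BM, P(τ_b ≤ t) = 2 · P(B_t ≥ b). Since B_t ~ N(0, t), P(B_t ≥ 2) = 1 − Φ(2/√t) = 1 − Φ(2/√14.08) = 1 − Φ(0.5330) ≈ 0.29702. Doubling: P(τ_{2} ≤ 14.08) ≈ 2 · 0.29702 = 0.59404 ≈ 0.5940.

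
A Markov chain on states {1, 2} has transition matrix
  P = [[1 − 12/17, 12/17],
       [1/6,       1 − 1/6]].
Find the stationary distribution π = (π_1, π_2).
π_1 = 17/89, π_2 = 72/89

Solve πP = π with π_1 + π_2 = 1. From πP = π: π_1 · (1 − 12/17) + π_2 · 1/6 = π_1 ⇒ π_2 · 1/6 = π_1 · 12/17 ⇒ π_2/π_1 = (12/17)/(1/6) = 72/17. Together with π_1 + π_2 = 1:
  π_1 = (1/6)/(12/17 + 1/6) = (1/6)/(89/102) = 17/89,
  π_2 = (12/17)/(12/17 + 1/6) = (12/17)/(89/102) = 72/89.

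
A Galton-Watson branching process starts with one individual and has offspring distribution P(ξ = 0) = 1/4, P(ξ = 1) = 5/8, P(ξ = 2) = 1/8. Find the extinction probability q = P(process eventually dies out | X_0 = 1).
q = 1

Mean offspring μ = 0·1/4 + 1·5/8 + 2·1/8 = 7/8 ≤ 1. For μ ≤ 1 with offspring not concentrated at 1, the Galton-Watson process goes extinct almost surely, so q = 1.
(Algebraic check: The pgf is f(s) = 1/4 + 5/8·s + 1/8·s². The extinction probability q is the smallest fixed point of f in [0, 1]. Setting s = f(s):
  1/8·s² + (5/8 − 1)·s + 1/4 = 0
  1/8·s² − (1/4 + 1/8)·s + 1/4 = 0
which factors as (s − 1)·(1/8·s − 1/4) = 0, giving roots s = 1 and s = (1/4)/(1/8) = 2. Since 2 ≥ 1, the smallest root in [0, 1] is s = 1.)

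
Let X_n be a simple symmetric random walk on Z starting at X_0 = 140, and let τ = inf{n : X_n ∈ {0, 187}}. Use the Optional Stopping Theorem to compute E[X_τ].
E[X_τ] = 140

X_n is a martingale and τ is a bounded-mean stopping time (indeed τ is finite a.s. with bounded expectation since the walk is in a bounded region). By the OST, E[X_τ] = E[X_0] = 140. Equivalently: E[X_τ] = 187 · P(hit 187 first) + 0 · P(hit 0 first) = 187 · (140/187) = 140.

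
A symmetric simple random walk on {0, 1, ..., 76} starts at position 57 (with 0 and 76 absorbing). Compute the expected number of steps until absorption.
E[τ | X_0 = 57] = 1083

Let v_k = E[τ | X_0 = k]. Boundary: v_0 = v_76 = 0. Recurrence: v_k = 1 + (v_{k-1} + v_{k+1})/2 for 1 ≤ k ≤ 75. The particular solution to v_k − (v_{k-1} + v_{k+1})/2 = 1 is v_k = −k^2. Adding homogeneous solution A + B k and matching boundaries gives v_k = k (76 − k). Substituting k = 57: v_57 = 57 · 19 = 1083.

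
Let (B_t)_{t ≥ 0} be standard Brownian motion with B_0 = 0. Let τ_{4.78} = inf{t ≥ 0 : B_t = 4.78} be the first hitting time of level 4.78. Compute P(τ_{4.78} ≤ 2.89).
P(τ_{4.78} ≤ 2.89) = 2(1 − Φ(4.78/√2.89)) = 2(1 − Φ(2.8118)) ≈ 0.0049

By the reflection principle for standard BM, P(τ_b ≤ t) = 2 · P(B_t ≥ b). Since B_t ~ N(0, t), P(B_t ≥ 4.78) = 1 − Φ(4.78/√t) = 1 − Φ(4.78/√2.89) = 1 − Φ(2.8118) ≈ 0.00246. Doubling: P(τ_{4.78} ≤ 2.89) ≈ 2 · 0.00246 = 0.00492 ≈ 0.0049.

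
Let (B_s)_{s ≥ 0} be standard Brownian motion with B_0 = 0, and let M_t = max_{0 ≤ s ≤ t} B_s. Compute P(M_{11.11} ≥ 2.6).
P(M_{11.11} ≥ 2.6) = 2·P(B_{11.11} ≥ 2.6) = 2(1 − Φ(2.6/√11.11)) ≈ 0.4354

By the reflection principle for Brownian motion, P(M_t ≥ a) = 2 · P(B_t ≥ a) for a ≥ 0. Since B_t ~ N(0, t), P(B_t ≥ 2.6) = 1 − Φ(2.6/√t) = 1 − Φ(2.6/√11.11) = 1 − Φ(0.7800). So
  P(M_{11.11} ≥ 2.6) = 2(1 − Φ(0.7800)) ≈ 0.4354.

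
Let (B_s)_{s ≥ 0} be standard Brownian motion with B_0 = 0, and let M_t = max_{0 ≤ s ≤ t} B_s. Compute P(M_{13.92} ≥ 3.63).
P(M_{13.92} ≥ 3.63) = 2·P(B_{13.92} ≥ 3.63) = 2(1 − Φ(3.63/√13.92)) ≈ 0.3306

By the reflection principle for Brownian motion, P(M_t ≥ a) = 2 · P(B_t ≥ a) for a ≥ 0. Since B_t ~ N(0, t), P(B_t ≥ 3.63) = 1 − Φ(3.63/√t) = 1 − Φ(3.63/√13.92) = 1 − Φ(0.9729). So
  P(M_{13.92} ≥ 3.63) = 2(1 − Φ(0.9729)) ≈ 0.3306.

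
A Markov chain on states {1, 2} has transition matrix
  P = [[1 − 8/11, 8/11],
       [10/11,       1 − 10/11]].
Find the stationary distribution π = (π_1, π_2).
π_1 = 5/9, π_2 = 4/9

Solve πP = π with π_1 + π_2 = 1. From πP = π: π_1 · (1 − 8/11) + π_2 · 10/11 = π_1 ⇒ π_2 · 10/11 = π_1 · 8/11 ⇒ π_2/π_1 = (8/11)/(10/11) = 4/5. Together with π_1 + π_2 = 1:
  π_1 = (10/11)/(8/11 + 10/11) = (10/11)/(18/11) = 5/9,
  π_2 = (8/11)/(8/11 + 10/11) = (8/11)/(18/11) = 4/9.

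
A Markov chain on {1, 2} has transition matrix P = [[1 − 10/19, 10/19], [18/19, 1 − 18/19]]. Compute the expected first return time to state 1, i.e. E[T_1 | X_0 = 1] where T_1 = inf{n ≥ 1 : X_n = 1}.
E[T_1 | X_0 = 1] = 1/π_1 = 14/9

For an irreducible recurrent Markov chain with stationary distribution π, E[T_i | X_0 = i] = 1/π_i (Kac's formula). Here π_1 = (18/19)/(10/19 + 18/19) = (18/19)/(28/19) = 9/14, so E[T_1 | X_0 = 1] = 1/π_1 = (10/19 + 18/19)/(18/19) = (28/19)/(18/19) = 14/9.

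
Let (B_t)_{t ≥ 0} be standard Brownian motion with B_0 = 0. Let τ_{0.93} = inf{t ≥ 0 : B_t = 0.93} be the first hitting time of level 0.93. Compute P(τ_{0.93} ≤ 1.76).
P(τ_{0.93} ≤ 1.76) = 2(1 − Φ(0.93/√1.76)) = 2(1 − Φ(0.7010)) ≈ 0.4833

By the reflection principle for standard BM, P(τ_b ≤ t) = 2 · P(B_t ≥ b). Since B_t ~ N(0, t), P(B_t ≥ 0.93) = 1 − Φ(0.93/√t) = 1 − Φ(0.93/√1.76) = 1 − Φ(0.7010) ≈ 0.24165. Doubling: P(τ_{0.93} ≤ 1.76) ≈ 2 · 0.24165 = 0.48330 ≈ 0.4833.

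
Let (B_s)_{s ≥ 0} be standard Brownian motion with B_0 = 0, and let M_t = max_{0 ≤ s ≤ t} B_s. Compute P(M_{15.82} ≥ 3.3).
P(M_{15.82} ≥ 3.3) = 2·P(B_{15.82} ≥ 3.3) = 2(1 − Φ(3.3/√15.82)) ≈ 0.4067

By the reflection principle for Brownian motion, P(M_t ≥ a) = 2 · P(B_t ≥ a) for a ≥ 0. Since B_t ~ N(0, t), P(B_t ≥ 3.3) = 1 − Φ(3.3/√t) = 1 − Φ(3.3/√15.82) = 1 − Φ(0.8297). So
  P(M_{15.82} ≥ 3.3) = 2(1 − Φ(0.8297)) ≈ 0.4067.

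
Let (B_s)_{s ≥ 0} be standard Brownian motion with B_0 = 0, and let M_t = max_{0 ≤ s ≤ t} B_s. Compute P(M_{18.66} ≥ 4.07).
P(M_{18.66} ≥ 4.07) = 2·P(B_{18.66} ≥ 4.07) = 2(1 − Φ(4.07/√18.66)) ≈ 0.3461

By the reflection principle for Brownian motion, P(M_t ≥ a) = 2 · P(B_t ≥ a) for a ≥ 0. Since B_t ~ N(0, t), P(B_t ≥ 4.07) = 1 − Φ(4.07/√t) = 1 − Φ(4.07/√18.66) = 1 − Φ(0.9422). So
  P(M_{18.66} ≥ 4.07) = 2(1 − Φ(0.9422)) ≈ 0.3461.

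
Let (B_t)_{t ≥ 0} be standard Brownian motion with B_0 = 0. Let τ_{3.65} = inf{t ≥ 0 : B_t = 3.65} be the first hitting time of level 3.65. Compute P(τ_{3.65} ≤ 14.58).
P(τ_{3.65} ≤ 14.58) = 2(1 − Φ(3.65/√14.58)) = 2(1 − Φ(0.9559)) ≈ 0.3391

By the reflection principle for standard BM, P(τ_b ≤ t) = 2 · P(B_t ≥ b). Since B_t ~ N(0, t), P(B_t ≥ 3.65) = 1 − Φ(3.65/√t) = 1 − Φ(3.65/√14.58) = 1 − Φ(0.9559) ≈ 0.16956. Doubling: P(τ_{3.65} ≤ 14.58) ≈ 2 · 0.16956 = 0.33912 ≈ 0.3391.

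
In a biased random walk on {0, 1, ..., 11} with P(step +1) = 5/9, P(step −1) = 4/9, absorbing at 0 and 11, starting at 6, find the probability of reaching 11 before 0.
P(hit 11 before 0) = (1 − (4/5)^6) / (1 − (4/5)^11) = 36028125/44633821

Let u_k denote P(reach 11 before 0 | start at k). Boundary: u_0 = 0, u_11 = 1. Recurrence: u_k = 5/9·u_{k+1} + 4/9·u_{k-1} for 1 ≤ k ≤ 10. Try u_k = A + B·r^k with r = q/p = (4/9)/(5/9) = 4/5. Substitution satisfies the recurrence; boundary conditions give:
  u_k = (1 − r^k) / (1 − r^N) = (1 − (4/5)^6) / (1 − (4/5)^11) = 36028125/44633821.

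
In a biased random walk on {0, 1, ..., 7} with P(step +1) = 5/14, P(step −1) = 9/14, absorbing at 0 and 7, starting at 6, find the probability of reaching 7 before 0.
P(hit 7 before 0) = (1 − (9/5)^6) / (1 − (9/5)^7) = 644770/1176211

Let u_k denote P(reach 7 before 0 | start at k). Boundary: u_0 = 0, u_7 = 1. Recurrence: u_k = 5/14·u_{k+1} + 9/14·u_{k-1} for 1 ≤ k ≤ 6. Try u_k = A + B·r^k with r = q/p = (9/14)/(5/14) = 9/5. Substitution satisfies the recurrence; boundary conditions give:
  u_k = (1 − r^k) / (1 − r^N) = (1 − (9/5)^6) / (1 − (9/5)^7) = 644770/1176211.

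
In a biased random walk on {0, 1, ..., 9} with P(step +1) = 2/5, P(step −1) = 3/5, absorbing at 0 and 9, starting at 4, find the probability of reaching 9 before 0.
P(hit 9 before 0) = (1 − (3/2)^4) / (1 − (3/2)^9) = 2080/19171

Let u_k denote P(reach 9 before 0 | start at k). Boundary: u_0 = 0, u_9 = 1. Recurrence: u_k = 2/5·u_{k+1} + 3/5·u_{k-1} for 1 ≤ k ≤ 8. Try u_k = A + B·r^k with r = q/p = (3/5)/(2/5) = 3/2. Substitution satisfies the recurrence; boundary conditions give:
  u_k = (1 − r^k) / (1 − r^N) = (1 − (3/2)^4) / (1 − (3/2)^9) = 2080/19171.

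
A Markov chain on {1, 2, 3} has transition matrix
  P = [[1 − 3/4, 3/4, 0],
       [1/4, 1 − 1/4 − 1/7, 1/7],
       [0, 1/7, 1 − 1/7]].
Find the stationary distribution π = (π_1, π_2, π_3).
π = (1/7, 3/7, 3/7)

This is a birth-death chain on three states, which satisfies detailed balance: π_1 · P_{12} = π_2 · P_{21} and π_2 · P_{23} = π_3 · P_{32}.
From π_1 · 3/4 = π_2 · 1/4: π_2/π_1 = (3/4)/(1/4) = 3.
From π_2 · 1/7 = π_3 · 1/7: π_3/π_2 = (1/7)/(1/7) = 1.
Take π_1 proportional to 1; then unnormalized π = (1, 3, 3). Normalize by dividing by the sum 7:
  π = (1/7, 3/7, 3/7).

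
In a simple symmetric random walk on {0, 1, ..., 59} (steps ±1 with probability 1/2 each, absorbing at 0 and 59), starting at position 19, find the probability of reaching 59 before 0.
P(hit 59 before 0) = 19/59

Let u_k = P(hit 59 before 0 | start at k). Then u_0 = 0, u_59 = 1, and u_k = u_{k-1}/2 + u_{k+1}/2 for 1 ≤ k ≤ 58. This harmonic recurrence is solved by u_k = k/59, giving u_19 = 19/59.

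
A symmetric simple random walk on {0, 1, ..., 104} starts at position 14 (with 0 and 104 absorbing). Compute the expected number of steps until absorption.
E[τ | X_0 = 14] = 1260

Let v_k = E[τ | X_0 = k]. Boundary: v_0 = v_104 = 0. Recurrence: v_k = 1 + (v_{k-1} + v_{k+1})/2 for 1 ≤ k ≤ 103. The particular solution to v_k − (v_{k-1} + v_{k+1})/2 = 1 is v_k = −k^2. Adding homogeneous solution A + B k and matching boundaries gives v_k = k (104 − k). Substituting k = 14: v_14 = 14 · 90 = 1260.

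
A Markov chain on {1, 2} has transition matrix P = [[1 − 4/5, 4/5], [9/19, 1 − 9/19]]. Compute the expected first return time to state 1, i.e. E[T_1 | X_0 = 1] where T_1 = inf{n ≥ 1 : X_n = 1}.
E[T_1 | X_0 = 1] = 1/π_1 = 121/45

For an irreducible recurrent Markov chain with stationary distribution π, E[T_i | X_0 = i] = 1/π_i (Kac's formula). Here π_1 = (9/19)/(4/5 + 9/19) = (9/19)/(121/95) = 45/121, so E[T_1 | X_0 = 1] = 1/π_1 = (4/5 + 9/19)/(9/19) = (121/95)/(9/19) = 121/45.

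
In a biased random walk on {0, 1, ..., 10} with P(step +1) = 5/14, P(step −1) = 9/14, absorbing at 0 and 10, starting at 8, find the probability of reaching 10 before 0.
P(hit 10 before 0) = (1 − (9/5)^8) / (1 − (9/5)^10) = 19042900/62089621

Let u_k denote P(reach 10 before 0 | start at k). Boundary: u_0 = 0, u_10 = 1. Recurrence: u_k = 5/14·u_{k+1} + 9/14·u_{k-1} for 1 ≤ k ≤ 9. Try u_k = A + B·r^k with r = q/p = (9/14)/(5/14) = 9/5. Substitution satisfies the recurrence; boundary conditions give:
  u_k = (1 − r^k) / (1 − r^N) = (1 − (9/5)^8) / (1 − (9/5)^10) = 19042900/62089621.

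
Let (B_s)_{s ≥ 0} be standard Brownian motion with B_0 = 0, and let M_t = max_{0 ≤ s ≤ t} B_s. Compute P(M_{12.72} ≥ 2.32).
P(M_{12.72} ≥ 2.32) = 2·P(B_{12.72} ≥ 2.32) = 2(1 − Φ(2.32/√12.72)) ≈ 0.5154

By the reflection principle for Brownian motion, P(M_t ≥ a) = 2 · P(B_t ≥ a) for a ≥ 0. Since B_t ~ N(0, t), P(B_t ≥ 2.32) = 1 − Φ(2.32/√t) = 1 − Φ(2.32/√12.72) = 1 − Φ(0.6505). So
  P(M_{12.72} ≥ 2.32) = 2(1 − Φ(0.6505)) ≈ 0.5154.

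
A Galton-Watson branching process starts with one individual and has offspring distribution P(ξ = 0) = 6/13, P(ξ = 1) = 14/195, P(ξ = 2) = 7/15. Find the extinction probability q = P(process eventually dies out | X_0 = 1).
q = 90/91

The pgf is f(s) = 6/13 + 14/195·s + 7/15·s². The extinction probability q is the smallest fixed point of f in [0, 1]. Setting s = f(s):
  7/15·s² + (14/195 − 1)·s + 6/13 = 0
  7/15·s² − (6/13 + 7/15)·s + 6/13 = 0
which factors as (s − 1)·(7/15·s − 6/13) = 0, giving roots s = 1 and s = (6/13)/(7/15) = 90/91.
Mean offspring μ = 14/195 + 2·7/15 = 196/195 > 1 (supercritical), so q < 1. The extinction probability is the smaller root: q = (6/13)/(7/15) = 90/91.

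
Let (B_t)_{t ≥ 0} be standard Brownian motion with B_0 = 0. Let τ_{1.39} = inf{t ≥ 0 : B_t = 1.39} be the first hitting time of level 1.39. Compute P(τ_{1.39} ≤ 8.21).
P(τ_{1.39} ≤ 8.21) = 2(1 − Φ(1.39/√8.21)) = 2(1 − Φ(0.4851)) ≈ 0.6276

By the reflection principle for standard BM, P(τ_b ≤ t) = 2 · P(B_t ≥ b). Since B_t ~ N(0, t), P(B_t ≥ 1.39) = 1 − Φ(1.39/√t) = 1 − Φ(1.39/√8.21) = 1 − Φ(0.4851) ≈ 0.31380. Doubling: P(τ_{1.39} ≤ 8.21) ≈ 2 · 0.31380 = 0.62760 ≈ 0.6276.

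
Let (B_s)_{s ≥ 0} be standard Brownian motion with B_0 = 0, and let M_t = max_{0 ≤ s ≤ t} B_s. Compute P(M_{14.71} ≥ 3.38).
P(M_{14.71} ≥ 3.38) = 2·P(B_{14.71} ≥ 3.38) = 2(1 − Φ(3.38/√14.71)) ≈ 0.3782

By the reflection principle for Brownian motion, P(M_t ≥ a) = 2 · P(B_t ≥ a) for a ≥ 0. Since B_t ~ N(0, t), P(B_t ≥ 3.38) = 1 − Φ(3.38/√t) = 1 − Φ(3.38/√14.71) = 1 − Φ(0.8813). So
  P(M_{14.71} ≥ 3.38) = 2(1 − Φ(0.8813)) ≈ 0.3782.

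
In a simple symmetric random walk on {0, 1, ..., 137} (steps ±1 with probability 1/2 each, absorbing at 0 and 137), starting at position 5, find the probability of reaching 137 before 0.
P(hit 137 before 0) = 5/137

Let u_k = P(hit 137 before 0 | start at k). Then u_0 = 0, u_137 = 1, and u_k = u_{k-1}/2 + u_{k+1}/2 for 1 ≤ k ≤ 136. This harmonic recurrence is solved by u_k = k/137, giving u_5 = 5/137.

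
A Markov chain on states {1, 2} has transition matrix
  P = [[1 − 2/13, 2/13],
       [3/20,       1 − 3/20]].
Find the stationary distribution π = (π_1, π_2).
π_1 = 39/79, π_2 = 40/79

Solve πP = π with π_1 + π_2 = 1. From πP = π: π_1 · (1 − 2/13) + π_2 · 3/20 = π_1 ⇒ π_2 · 3/20 = π_1 · 2/13 ⇒ π_2/π_1 = (2/13)/(3/20) = 40/39. Together with π_1 + π_2 = 1:
  π_1 = (3/20)/(2/13 + 3/20) = (3/20)/(79/260) = 39/79,
  π_2 = (2/13)/(2/13 + 3/20) = (2/13)/(79/260) = 40/79.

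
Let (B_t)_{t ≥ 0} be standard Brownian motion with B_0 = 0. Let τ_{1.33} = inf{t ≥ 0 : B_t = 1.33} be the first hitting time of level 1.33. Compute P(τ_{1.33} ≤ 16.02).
P(τ_{1.33} ≤ 16.02) = 2(1 − Φ(1.33/√16.02)) = 2(1 − Φ(0.3323)) ≈ 0.7397

By the reflection principle for standard BM, P(τ_b ≤ t) = 2 · P(B_t ≥ b). Since B_t ~ N(0, t), P(B_t ≥ 1.33) = 1 − Φ(1.33/√t) = 1 − Φ(1.33/√16.02) = 1 − Φ(0.3323) ≈ 0.36983. Doubling: P(τ_{1.33} ≤ 16.02) ≈ 2 · 0.36983 = 0.73966 ≈ 0.7397.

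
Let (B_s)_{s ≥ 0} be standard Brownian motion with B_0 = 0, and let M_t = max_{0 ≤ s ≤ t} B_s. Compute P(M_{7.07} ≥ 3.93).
P(M_{7.07} ≥ 3.93) = 2·P(B_{7.07} ≥ 3.93) = 2(1 − Φ(3.93/√7.07)) ≈ 0.1394

By the reflection principle for Brownian motion, P(M_t ≥ a) = 2 · P(B_t ≥ a) for a ≥ 0. Since B_t ~ N(0, t), P(B_t ≥ 3.93) = 1 − Φ(3.93/√t) = 1 − Φ(3.93/√7.07) = 1 − Φ(1.4780). So
  P(M_{7.07} ≥ 3.93) = 2(1 − Φ(1.4780)) ≈ 0.1394.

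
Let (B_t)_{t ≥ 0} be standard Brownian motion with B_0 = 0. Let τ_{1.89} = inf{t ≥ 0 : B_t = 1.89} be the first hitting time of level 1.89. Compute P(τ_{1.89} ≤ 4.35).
P(τ_{1.89} ≤ 4.35) = 2(1 − Φ(1.89/√4.35)) = 2(1 − Φ(0.9062)) ≈ 0.3648

By the reflection principle for standard BM, P(τ_b ≤ t) = 2 · P(B_t ≥ b). Since B_t ~ N(0, t), P(B_t ≥ 1.89) = 1 − Φ(1.89/√t) = 1 − Φ(1.89/√4.35) = 1 − Φ(0.9062) ≈ 0.18242. Doubling: P(τ_{1.89} ≤ 4.35) ≈ 2 · 0.18242 = 0.36484 ≈ 0.3648.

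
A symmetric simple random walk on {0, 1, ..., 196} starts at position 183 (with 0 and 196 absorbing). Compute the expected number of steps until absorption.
E[τ | X_0 = 183] = 2379

Let v_k = E[τ | X_0 = k]. Boundary: v_0 = v_196 = 0. Recurrence: v_k = 1 + (v_{k-1} + v_{k+1})/2 for 1 ≤ k ≤ 195. The particular solution to v_k − (v_{k-1} + v_{k+1})/2 = 1 is v_k = −k^2. Adding homogeneous solution A + B k and matching boundaries gives v_k = k (196 − k). Substituting k = 183: v_183 = 183 · 13 = 2379.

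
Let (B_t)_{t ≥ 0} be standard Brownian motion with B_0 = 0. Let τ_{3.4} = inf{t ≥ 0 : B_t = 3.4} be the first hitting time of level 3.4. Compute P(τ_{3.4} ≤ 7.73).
P(τ_{3.4} ≤ 7.73) = 2(1 − Φ(3.4/√7.73)) = 2(1 − Φ(1.2229)) ≈ 0.2214

By the reflection principle for standard BM, P(τ_b ≤ t) = 2 · P(B_t ≥ b). Since B_t ~ N(0, t), P(B_t ≥ 3.4) = 1 − Φ(3.4/√t) = 1 − Φ(3.4/√7.73) = 1 − Φ(1.2229) ≈ 0.11068. Doubling: P(τ_{3.4} ≤ 7.73) ≈ 2 · 0.11068 = 0.22136 ≈ 0.2214.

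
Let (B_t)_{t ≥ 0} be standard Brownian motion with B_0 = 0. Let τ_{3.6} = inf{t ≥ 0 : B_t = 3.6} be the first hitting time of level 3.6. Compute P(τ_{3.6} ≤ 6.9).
P(τ_{3.6} ≤ 6.9) = 2(1 − Φ(3.6/√6.9)) = 2(1 − Φ(1.3705)) ≈ 0.1705

By the reflection principle for standard BM, P(τ_b ≤ t) = 2 · P(B_t ≥ b). Since B_t ~ N(0, t), P(B_t ≥ 3.6) = 1 − Φ(3.6/√t) = 1 − Φ(3.6/√6.9) = 1 − Φ(1.3705) ≈ 0.08527. Doubling: P(τ_{3.6} ≤ 6.9) ≈ 2 · 0.08527 = 0.17054 ≈ 0.1705.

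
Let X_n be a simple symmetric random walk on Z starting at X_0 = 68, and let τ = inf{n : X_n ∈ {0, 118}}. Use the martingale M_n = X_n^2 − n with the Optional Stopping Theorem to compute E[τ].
E[τ] = 3400

M_n = X_n^2 − n is a martingale (since E[X_{n+1}^2 | F_n] = X_n^2 + 1). By OST (τ has finite mean in a bounded region), E[M_τ] = E[M_0] = X_0^2 − 0 = 68^2 = 4624. Also E[M_τ] = E[X_τ^2] − E[τ]. The walk exits at 0 or 118, with P(hit 118 first) = 68/118, so E[X_τ^2] = 118^2 · 68/118 + 0 = 8024. Thus E[τ] = E[X_τ^2] − E[M_τ] = 8024 − 4624 = 3400 = 68(118 − 68) = 3400.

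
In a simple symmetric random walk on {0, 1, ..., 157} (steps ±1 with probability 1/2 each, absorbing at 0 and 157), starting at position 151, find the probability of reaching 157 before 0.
P(hit 157 before 0) = 151/157

Let u_k = P(hit 157 before 0 | start at k). Then u_0 = 0, u_157 = 1, and u_k = u_{k-1}/2 + u_{k+1}/2 for 1 ≤ k ≤ 156. This harmonic recurrence is solved by u_k = k/157, giving u_151 = 151/157.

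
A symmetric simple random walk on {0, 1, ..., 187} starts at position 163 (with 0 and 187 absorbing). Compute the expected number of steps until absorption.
E[τ | X_0 = 163] = 3912

Let v_k = E[τ | X_0 = k]. Boundary: v_0 = v_187 = 0. Recurrence: v_k = 1 + (v_{k-1} + v_{k+1})/2 for 1 ≤ k ≤ 186. The particular solution to v_k − (v_{k-1} + v_{k+1})/2 = 1 is v_k = −k^2. Adding homogeneous solution A + B k and matching boundaries gives v_k = k (187 − k). Substituting k = 163: v_163 = 163 · 24 = 3912.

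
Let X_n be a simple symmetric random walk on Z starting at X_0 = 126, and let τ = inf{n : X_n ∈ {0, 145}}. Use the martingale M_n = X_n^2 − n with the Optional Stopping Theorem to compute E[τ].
E[τ] = 2394

M_n = X_n^2 − n is a martingale (since E[X_{n+1}^2 | F_n] = X_n^2 + 1). By OST (τ has finite mean in a bounded region), E[M_τ] = E[M_0] = X_0^2 − 0 = 126^2 = 15876. Also E[M_τ] = E[X_τ^2] − E[τ]. The walk exits at 0 or 145, with P(hit 145 first) = 126/145, so E[X_τ^2] = 145^2 · 126/145 + 0 = 18270. Thus E[τ] = E[X_τ^2] − E[M_τ] = 18270 − 15876 = 2394 = 126(145 − 126) = 2394.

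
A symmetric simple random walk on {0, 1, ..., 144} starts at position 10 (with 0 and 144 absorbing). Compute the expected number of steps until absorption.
E[τ | X_0 = 10] = 1340

Let v_k = E[τ | X_0 = k]. Boundary: v_0 = v_144 = 0. Recurrence: v_k = 1 + (v_{k-1} + v_{k+1})/2 for 1 ≤ k ≤ 143. The particular solution to v_k − (v_{k-1} + v_{k+1})/2 = 1 is v_k = −k^2. Adding homogeneous solution A + B k and matching boundaries gives v_k = k (144 − k). Substituting k = 10: v_10 = 10 · 134 = 1340.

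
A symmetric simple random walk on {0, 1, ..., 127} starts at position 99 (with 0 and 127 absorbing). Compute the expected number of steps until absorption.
E[τ | X_0 = 99] = 2772

Let v_k = E[τ | X_0 = k]. Boundary: v_0 = v_127 = 0. Recurrence: v_k = 1 + (v_{k-1} + v_{k+1})/2 for 1 ≤ k ≤ 126. The particular solution to v_k − (v_{k-1} + v_{k+1})/2 = 1 is v_k = −k^2. Adding homogeneous solution A + B k and matching boundaries gives v_k = k (127 − k). Substituting k = 99: v_99 = 99 · 28 = 2772.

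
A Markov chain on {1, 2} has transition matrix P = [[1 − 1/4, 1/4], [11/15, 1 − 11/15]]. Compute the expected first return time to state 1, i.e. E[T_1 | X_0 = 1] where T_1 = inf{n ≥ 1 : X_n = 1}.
E[T_1 | X_0 = 1] = 1/π_1 = 59/44

For an irreducible recurrent Markov chain with stationary distribution π, E[T_i | X_0 = i] = 1/π_i (Kac's formula). Here π_1 = (11/15)/(1/4 + 11/15) = (11/15)/(59/60) = 44/59, so E[T_1 | X_0 = 1] = 1/π_1 = (1/4 + 11/15)/(11/15) = (59/60)/(11/15) = 59/44.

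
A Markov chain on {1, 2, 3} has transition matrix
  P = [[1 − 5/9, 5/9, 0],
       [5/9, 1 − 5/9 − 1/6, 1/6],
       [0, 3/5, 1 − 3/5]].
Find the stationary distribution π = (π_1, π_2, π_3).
π = (18/41, 18/41, 5/41)

This is a birth-death chain on three states, which satisfies detailed balance: π_1 · P_{12} = π_2 · P_{21} and π_2 · P_{23} = π_3 · P_{32}.
From π_1 · 5/9 = π_2 · 5/9: π_2/π_1 = (5/9)/(5/9) = 1.
From π_2 · 1/6 = π_3 · 3/5: π_3/π_2 = (1/6)/(3/5) = 5/18.
Take π_1 proportional to 1; then unnormalized π = (1, 1, 5/18). Normalize by dividing by the sum 41/18:
  π = (18/41, 18/41, 5/41).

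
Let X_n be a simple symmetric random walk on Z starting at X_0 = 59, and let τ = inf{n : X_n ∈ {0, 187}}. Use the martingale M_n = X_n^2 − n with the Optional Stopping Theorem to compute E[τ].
E[τ] = 7552

M_n = X_n^2 − n is a martingale (since E[X_{n+1}^2 | F_n] = X_n^2 + 1). By OST (τ has finite mean in a bounded region), E[M_τ] = E[M_0] = X_0^2 − 0 = 59^2 = 3481. Also E[M_τ] = E[X_τ^2] − E[τ]. The walk exits at 0 or 187, with P(hit 187 first) = 59/187, so E[X_τ^2] = 187^2 · 59/187 + 0 = 11033. Thus E[τ] = E[X_τ^2] − E[M_τ] = 11033 − 3481 = 7552 = 59(187 − 59) = 7552.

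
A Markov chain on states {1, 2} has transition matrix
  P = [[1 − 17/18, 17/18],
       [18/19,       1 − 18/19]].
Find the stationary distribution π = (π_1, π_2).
π_1 = 324/647, π_2 = 323/647

Solve πP = π with π_1 + π_2 = 1. From πP = π: π_1 · (1 − 17/18) + π_2 · 18/19 = π_1 ⇒ π_2 · 18/19 = π_1 · 17/18 ⇒ π_2/π_1 = (17/18)/(18/19) = 323/324. Together with π_1 + π_2 = 1:
  π_1 = (18/19)/(17/18 + 18/19) = (18/19)/(647/342) = 324/647,
  π_2 = (17/18)/(17/18 + 18/19) = (17/18)/(647/342) = 323/647.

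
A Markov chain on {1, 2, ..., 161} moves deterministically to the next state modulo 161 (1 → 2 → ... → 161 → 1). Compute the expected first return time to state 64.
E[T_64 | X_0 = 64] = 161

The chain cycles deterministically, so starting at state 64 it returns in exactly 161 steps. Equivalently, the stationary distribution is uniform π_j = 1/161 for every state j, so by Kac's formula E[T_64] = 1/π_64 = 161.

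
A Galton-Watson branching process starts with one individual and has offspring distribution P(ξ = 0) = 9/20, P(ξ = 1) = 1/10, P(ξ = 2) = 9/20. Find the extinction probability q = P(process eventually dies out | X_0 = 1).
q = 1

Mean offspring μ = 0·9/20 + 1·1/10 + 2·9/20 = 1 ≤ 1. For μ ≤ 1 with offspring not concentrated at 1, the Galton-Watson process goes extinct almost surely, so q = 1.
(Algebraic check: The pgf is f(s) = 9/20 + 1/10·s + 9/20·s². The extinction probability q is the smallest fixed point of f in [0, 1]. Setting s = f(s):
  9/20·s² + (1/10 − 1)·s + 9/20 = 0
  9/20·s² − (9/20 + 9/20)·s + 9/20 = 0
which factors as (s − 1)·(9/20·s − 9/20) = 0, giving roots s = 1 and s = (9/20)/(9/20) = 1. Since 1 ≥ 1, the smallest root in [0, 1] is s = 1.)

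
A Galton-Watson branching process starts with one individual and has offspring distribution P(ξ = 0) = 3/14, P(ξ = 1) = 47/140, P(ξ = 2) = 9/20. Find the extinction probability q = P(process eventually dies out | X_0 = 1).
q = 10/21

The pgf is f(s) = 3/14 + 47/140·s + 9/20·s². The extinction probability q is the smallest fixed point of f in [0, 1]. Setting s = f(s):
  9/20·s² + (47/140 − 1)·s + 3/14 = 0
  9/20·s² − (3/14 + 9/20)·s + 3/14 = 0
which factors as (s − 1)·(9/20·s − 3/14) = 0, giving roots s = 1 and s = (3/14)/(9/20) = 10/21.
Mean offspring μ = 47/140 + 2·9/20 = 173/140 > 1 (supercritical), so q < 1. The extinction probability is the smaller root: q = (3/14)/(9/20) = 10/21.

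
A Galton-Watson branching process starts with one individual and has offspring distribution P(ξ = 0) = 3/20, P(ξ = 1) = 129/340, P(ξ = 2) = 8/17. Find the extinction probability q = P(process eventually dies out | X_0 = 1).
q = 51/160

The pgf is f(s) = 3/20 + 129/340·s + 8/17·s². The extinction probability q is the smallest fixed point of f in [0, 1]. Setting s = f(s):
  8/17·s² + (129/340 − 1)·s + 3/20 = 0
  8/17·s² − (3/20 + 8/17)·s + 3/20 = 0
which factors as (s − 1)·(8/17·s − 3/20) = 0, giving roots s = 1 and s = (3/20)/(8/17) = 51/160.
Mean offspring μ = 129/340 + 2·8/17 = 449/340 > 1 (supercritical), so q < 1. The extinction probability is the smaller root: q = (3/20)/(8/17) = 51/160.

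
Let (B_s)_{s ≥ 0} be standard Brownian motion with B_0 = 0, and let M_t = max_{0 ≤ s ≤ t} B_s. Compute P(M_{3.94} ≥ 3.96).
P(M_{3.94} ≥ 3.96) = 2·P(B_{3.94} ≥ 3.96) = 2(1 − Φ(3.96/√3.94)) ≈ 0.0460

By the reflection principle for Brownian motion, P(M_t ≥ a) = 2 · P(B_t ≥ a) for a ≥ 0. Since B_t ~ N(0, t), P(B_t ≥ 3.96) = 1 − Φ(3.96/√t) = 1 − Φ(3.96/√3.94) = 1 − Φ(1.9950). So
  P(M_{3.94} ≥ 3.96) = 2(1 − Φ(1.9950)) ≈ 0.0460.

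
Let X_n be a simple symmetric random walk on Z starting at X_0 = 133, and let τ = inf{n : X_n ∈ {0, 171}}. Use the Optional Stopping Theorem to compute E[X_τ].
E[X_τ] = 133

X_n is a martingale and τ is a bounded-mean stopping time (indeed τ is finite a.s. with bounded expectation since the walk is in a bounded region). By the OST, E[X_τ] = E[X_0] = 133. Equivalently: E[X_τ] = 171 · P(hit 171 first) + 0 · P(hit 0 first) = 171 · (133/171) = 133.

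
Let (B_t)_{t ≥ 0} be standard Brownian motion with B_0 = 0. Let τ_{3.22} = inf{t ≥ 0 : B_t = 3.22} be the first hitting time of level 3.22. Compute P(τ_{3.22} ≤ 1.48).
P(τ_{3.22} ≤ 1.48) = 2(1 − Φ(3.22/√1.48)) = 2(1 − Φ(2.6468)) ≈ 0.0081

By the reflection principle for standard BM, P(τ_b ≤ t) = 2 · P(B_t ≥ b). Since B_t ~ N(0, t), P(B_t ≥ 3.22) = 1 − Φ(3.22/√t) = 1 − Φ(3.22/√1.48) = 1 − Φ(2.6468) ≈ 0.00406. Doubling: P(τ_{3.22} ≤ 1.48) ≈ 2 · 0.00406 = 0.00812 ≈ 0.0081.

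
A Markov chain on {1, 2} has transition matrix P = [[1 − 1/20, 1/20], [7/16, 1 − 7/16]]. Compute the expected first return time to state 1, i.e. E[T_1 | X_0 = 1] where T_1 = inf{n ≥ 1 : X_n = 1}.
E[T_1 | X_0 = 1] = 1/π_1 = 39/35

For an irreducible recurrent Markov chain with stationary distribution π, E[T_i | X_0 = i] = 1/π_i (Kac's formula). Here π_1 = (7/16)/(1/20 + 7/16) = (7/16)/(39/80) = 35/39, so E[T_1 | X_0 = 1] = 1/π_1 = (1/20 + 7/16)/(7/16) = (39/80)/(7/16) = 39/35.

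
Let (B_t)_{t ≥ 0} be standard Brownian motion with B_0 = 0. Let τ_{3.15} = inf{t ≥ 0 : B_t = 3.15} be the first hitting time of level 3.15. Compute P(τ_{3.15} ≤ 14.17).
P(τ_{3.15} ≤ 14.17) = 2(1 − Φ(3.15/√14.17)) = 2(1 − Φ(0.8368)) ≈ 0.4027

By the reflection principle for standard BM, P(τ_b ≤ t) = 2 · P(B_t ≥ b). Since B_t ~ N(0, t), P(B_t ≥ 3.15) = 1 − Φ(3.15/√t) = 1 − Φ(3.15/√14.17) = 1 − Φ(0.8368) ≈ 0.20135. Doubling: P(τ_{3.15} ≤ 14.17) ≈ 2 · 0.20135 = 0.40270 ≈ 0.4027.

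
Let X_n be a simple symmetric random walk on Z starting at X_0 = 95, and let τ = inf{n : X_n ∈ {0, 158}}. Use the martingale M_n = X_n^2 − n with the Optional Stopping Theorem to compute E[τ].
E[τ] = 5985

M_n = X_n^2 − n is a martingale (since E[X_{n+1}^2 | F_n] = X_n^2 + 1). By OST (τ has finite mean in a bounded region), E[M_τ] = E[M_0] = X_0^2 − 0 = 95^2 = 9025. Also E[M_τ] = E[X_τ^2] − E[τ]. The walk exits at 0 or 158, with P(hit 158 first) = 95/158, so E[X_τ^2] = 158^2 · 95/158 + 0 = 15010. Thus E[τ] = E[X_τ^2] − E[M_τ] = 15010 − 9025 = 5985 = 95(158 − 95) = 5985.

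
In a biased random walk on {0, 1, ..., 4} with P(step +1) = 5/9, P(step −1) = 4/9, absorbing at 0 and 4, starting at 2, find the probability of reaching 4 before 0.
P(hit 4 before 0) = (1 − (4/5)^2) / (1 − (4/5)^4) = 25/41

Let u_k denote P(reach 4 before 0 | start at k). Boundary: u_0 = 0, u_4 = 1. Recurrence: u_k = 5/9·u_{k+1} + 4/9·u_{k-1} for 1 ≤ k ≤ 3. Try u_k = A + B·r^k with r = q/p = (4/9)/(5/9) = 4/5. Substitution satisfies the recurrence; boundary conditions give:
  u_k = (1 − r^k) / (1 − r^N) = (1 − (4/5)^2) / (1 − (4/5)^4) = 25/41.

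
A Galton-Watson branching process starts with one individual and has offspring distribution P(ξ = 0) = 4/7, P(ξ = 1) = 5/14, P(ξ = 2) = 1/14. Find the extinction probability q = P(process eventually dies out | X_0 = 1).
q = 1

Mean offspring μ = 0·4/7 + 1·5/14 + 2·1/14 = 1/2 ≤ 1. For μ ≤ 1 with offspring not concentrated at 1, the Galton-Watson process goes extinct almost surely, so q = 1.
(Algebraic check: The pgf is f(s) = 4/7 + 5/14·s + 1/14·s². The extinction probability q is the smallest fixed point of f in [0, 1]. Setting s = f(s):
  1/14·s² + (5/14 − 1)·s + 4/7 = 0
  1/14·s² − (4/7 + 1/14)·s + 4/7 = 0
which factors as (s − 1)·(1/14·s − 4/7) = 0, giving roots s = 1 and s = (4/7)/(1/14) = 8. Since 8 ≥ 1, the smallest root in [0, 1] is s = 1.)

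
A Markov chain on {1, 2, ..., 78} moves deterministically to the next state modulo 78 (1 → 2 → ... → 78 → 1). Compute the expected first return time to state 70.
E[T_70 | X_0 = 70] = 78

The chain cycles deterministically, so starting at state 70 it returns in exactly 78 steps. Equivalently, the stationary distribution is uniform π_j = 1/78 for every state j, so by Kac's formula E[T_70] = 1/π_70 = 78.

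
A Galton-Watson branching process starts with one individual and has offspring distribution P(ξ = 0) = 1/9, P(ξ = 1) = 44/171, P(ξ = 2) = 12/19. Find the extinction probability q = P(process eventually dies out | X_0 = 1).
q = 19/108

The pgf is f(s) = 1/9 + 44/171·s + 12/19·s². The extinction probability q is the smallest fixed point of f in [0, 1]. Setting s = f(s):
  12/19·s² + (44/171 − 1)·s + 1/9 = 0
  12/19·s² − (1/9 + 12/19)·s + 1/9 = 0
which factors as (s − 1)·(12/19·s − 1/9) = 0, giving roots s = 1 and s = (1/9)/(12/19) = 19/108.
Mean offspring μ = 44/171 + 2·12/19 = 260/171 > 1 (supercritical), so q < 1. The extinction probability is the smaller root: q = (1/9)/(12/19) = 19/108.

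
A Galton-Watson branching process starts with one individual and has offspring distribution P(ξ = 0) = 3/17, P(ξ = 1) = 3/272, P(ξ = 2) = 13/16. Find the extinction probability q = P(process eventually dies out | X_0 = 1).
q = 48/221

The pgf is f(s) = 3/17 + 3/272·s + 13/16·s². The extinction probability q is the smallest fixed point of f in [0, 1]. Setting s = f(s):
  13/16·s² + (3/272 − 1)·s + 3/17 = 0
  13/16·s² − (3/17 + 13/16)·s + 3/17 = 0
which factors as (s − 1)·(13/16·s − 3/17) = 0, giving roots s = 1 and s = (3/17)/(13/16) = 48/221.
Mean offspring μ = 3/272 + 2·13/16 = 445/272 > 1 (supercritical), so q < 1. The extinction probability is the smaller root: q = (3/17)/(13/16) = 48/221.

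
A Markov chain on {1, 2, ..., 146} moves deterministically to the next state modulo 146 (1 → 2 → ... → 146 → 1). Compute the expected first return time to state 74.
E[T_74 | X_0 = 74] = 146

The chain cycles deterministically, so starting at state 74 it returns in exactly 146 steps. Equivalently, the stationary distribution is uniform π_j = 1/146 for every state j, so by Kac's formula E[T_74] = 1/π_74 = 146.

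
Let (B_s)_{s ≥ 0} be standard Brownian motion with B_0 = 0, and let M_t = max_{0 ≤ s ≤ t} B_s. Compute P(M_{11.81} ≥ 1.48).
P(M_{11.81} ≥ 1.48) = 2·P(B_{11.81} ≥ 1.48) = 2(1 − Φ(1.48/√11.81)) ≈ 0.6667

By the reflection principle for Brownian motion, P(M_t ≥ a) = 2 · P(B_t ≥ a) for a ≥ 0. Since B_t ~ N(0, t), P(B_t ≥ 1.48) = 1 − Φ(1.48/√t) = 1 − Φ(1.48/√11.81) = 1 − Φ(0.4307). So
  P(M_{11.81} ≥ 1.48) = 2(1 − Φ(0.4307)) ≈ 0.6667.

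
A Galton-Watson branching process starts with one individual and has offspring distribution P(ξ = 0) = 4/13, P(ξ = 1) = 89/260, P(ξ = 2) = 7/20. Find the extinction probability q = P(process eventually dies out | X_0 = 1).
q = 80/91

The pgf is f(s) = 4/13 + 89/260·s + 7/20·s². The extinction probability q is the smallest fixed point of f in [0, 1]. Setting s = f(s):
  7/20·s² + (89/260 − 1)·s + 4/13 = 0
  7/20·s² − (4/13 + 7/20)·s + 4/13 = 0
which factors as (s − 1)·(7/20·s − 4/13) = 0, giving roots s = 1 and s = (4/13)/(7/20) = 80/91.
Mean offspring μ = 89/260 + 2·7/20 = 271/260 > 1 (supercritical), so q < 1. The extinction probability is the smaller root: q = (4/13)/(7/20) = 80/91.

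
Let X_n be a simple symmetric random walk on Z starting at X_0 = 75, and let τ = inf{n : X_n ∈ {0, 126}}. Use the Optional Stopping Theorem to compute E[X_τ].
E[X_τ] = 75

X_n is a martingale and τ is a bounded-mean stopping time (indeed τ is finite a.s. with bounded expectation since the walk is in a bounded region). By the OST, E[X_τ] = E[X_0] = 75. Equivalently: E[X_τ] = 126 · P(hit 126 first) + 0 · P(hit 0 first) = 126 · (75/126) = 75.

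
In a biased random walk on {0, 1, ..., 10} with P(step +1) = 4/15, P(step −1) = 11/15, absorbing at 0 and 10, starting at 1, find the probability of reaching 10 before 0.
P(hit 10 before 0) = (1 − (11/4)^1) / (1 − (11/4)^10) = 262144/3705196575

Let u_k denote P(reach 10 before 0 | start at k). Boundary: u_0 = 0, u_10 = 1. Recurrence: u_k = 4/15·u_{k+1} + 11/15·u_{k-1} for 1 ≤ k ≤ 9. Try u_k = A + B·r^k with r = q/p = (11/15)/(4/15) = 11/4. Substitution satisfies the recurrence; boundary conditions give:
  u_k = (1 − r^k) / (1 − r^N) = (1 − (11/4)^1) / (1 − (11/4)^10) = 262144/3705196575.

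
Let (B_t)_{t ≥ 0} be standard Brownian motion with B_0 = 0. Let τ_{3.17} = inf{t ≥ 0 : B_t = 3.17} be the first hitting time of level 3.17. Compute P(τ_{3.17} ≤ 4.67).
P(τ_{3.17} ≤ 4.67) = 2(1 − Φ(3.17/√4.67)) = 2(1 − Φ(1.4669)) ≈ 0.1424

By the reflection principle for standard BM, P(τ_b ≤ t) = 2 · P(B_t ≥ b). Since B_t ~ N(0, t), P(B_t ≥ 3.17) = 1 − Φ(3.17/√t) = 1 − Φ(3.17/√4.67) = 1 − Φ(1.4669) ≈ 0.07120. Doubling: P(τ_{3.17} ≤ 4.67) ≈ 2 · 0.07120 = 0.14240 ≈ 0.1424.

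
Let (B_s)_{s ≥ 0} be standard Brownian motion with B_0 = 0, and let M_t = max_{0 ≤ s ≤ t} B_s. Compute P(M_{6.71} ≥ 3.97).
P(M_{6.71} ≥ 3.97) = 2·P(B_{6.71} ≥ 3.97) = 2(1 − Φ(3.97/√6.71)) ≈ 0.1254

By the reflection principle for Brownian motion, P(M_t ≥ a) = 2 · P(B_t ≥ a) for a ≥ 0. Since B_t ~ N(0, t), P(B_t ≥ 3.97) = 1 − Φ(3.97/√t) = 1 − Φ(3.97/√6.71) = 1 − Φ(1.5326). So
  P(M_{6.71} ≥ 3.97) = 2(1 − Φ(1.5326)) ≈ 0.1254.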